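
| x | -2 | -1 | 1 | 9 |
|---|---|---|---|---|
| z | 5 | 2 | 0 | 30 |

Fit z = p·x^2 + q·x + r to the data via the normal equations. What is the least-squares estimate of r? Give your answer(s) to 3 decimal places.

r = 0.574

With design matrix M, MᵀM = [[6579, 721, 87]; [721, 87, 7]; [87, 7, 4]] and Mᵀz = [2452, 258, 37]ᵀ.
Solving the 3×3 system (Gaussian elimination) gives p = 1017/2066, q = -31159/26858, r = 7704/13429.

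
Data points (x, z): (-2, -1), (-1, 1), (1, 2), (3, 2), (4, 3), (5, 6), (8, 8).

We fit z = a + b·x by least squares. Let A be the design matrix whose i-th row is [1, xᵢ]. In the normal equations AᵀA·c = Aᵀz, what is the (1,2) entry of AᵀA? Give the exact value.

Row 1 ↔ basis 1, column 2 ↔ basis x, so (AᵀA)_{1,2} = Σᵢ x = (1)·(-2) + (1)·(-1) + (1)·(1) + (1)·(3) + (1)·(4) + (1)·(5) + (1)·(8) = 18.

18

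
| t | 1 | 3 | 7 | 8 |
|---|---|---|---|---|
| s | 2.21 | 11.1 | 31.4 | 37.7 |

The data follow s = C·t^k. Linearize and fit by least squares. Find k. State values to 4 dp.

k = 1.3563

Taking logs, ln s = k·ln t + ln C, so regress ln s on ln t.
AᵀA = [[9.3176, 5.1240]; [5.1240, 4]], rhs = [16.8991, 10.2764]ᵀ  (here Σln t = 5.1240, Σ(ln t)² = 9.3176, Σln s = 10.2764, Σln t·ln s = 16.8991).
Solving (det = 11.0154): k = 1.35635, ln C = 0.83163.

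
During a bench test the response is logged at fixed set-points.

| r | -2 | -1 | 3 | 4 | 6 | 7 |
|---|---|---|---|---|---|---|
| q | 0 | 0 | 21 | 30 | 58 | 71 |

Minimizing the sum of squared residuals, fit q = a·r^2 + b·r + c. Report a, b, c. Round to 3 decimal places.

a = 0.952, b = 3.262, c = 2.514

Entries of XᵀX: Σr^2·r^2 = 4051, Σr^2·r = 641, Σr^2 = 115, Σr·r = 115, Σr = 17, Σ1 = 6.
Right-hand side: Σr^2·q = 6236, Σr·q = 1028, Σq = 180.
XᵀX·[a, b, c]ᵀ = Xᵀq becomes [[4051, 641, 115]; [641, 115, 17]; [115, 17, 6]]·[a, b, c]ᵀ = [6236, 1028, 180]ᵀ.
Solving the 3×3 system (Gaussian elimination) gives a = 17206/18075, b = 58954/18075, c = 15144/6025.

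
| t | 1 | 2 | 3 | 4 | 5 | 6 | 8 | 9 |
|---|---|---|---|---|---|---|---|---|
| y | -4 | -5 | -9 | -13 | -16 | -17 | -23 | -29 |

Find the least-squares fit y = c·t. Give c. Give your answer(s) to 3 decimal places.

Forming MᵀM = [[236]] and Mᵀy = [-720]ᵀ gives MᵀM·[c]ᵀ = Mᵀy.
c = (-720)/236 = -3.05085.

c = -3.051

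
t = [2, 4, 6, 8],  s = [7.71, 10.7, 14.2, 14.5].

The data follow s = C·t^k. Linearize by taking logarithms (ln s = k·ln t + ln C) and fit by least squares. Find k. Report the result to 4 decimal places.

k = 0.4854

Taking logs, ln s = k·ln t + ln C, so regress ln s on ln t.
Σln t = 5.9506, Σ(ln t)² = 9.9367, Σln s = 9.7402, Σln t·ln s = 15.0163.
Equations: 9.9367·k + 5.9506·ln C = 15.0163;  5.9506·k + 4·ln C = 9.7402.
Solving (det = 4.3368): k = 0.48541, ln C = 1.71291.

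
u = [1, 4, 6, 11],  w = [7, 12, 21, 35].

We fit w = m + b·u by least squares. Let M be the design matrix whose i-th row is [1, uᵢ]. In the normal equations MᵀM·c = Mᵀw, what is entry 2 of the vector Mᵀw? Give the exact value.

Entry 2 ↔ basis u, so (Mᵀw)_{2} = Σᵢ (u)·wᵢ = (1)·(7) + (4)·(12) + (6)·(21) + (11)·(35) = 566.

566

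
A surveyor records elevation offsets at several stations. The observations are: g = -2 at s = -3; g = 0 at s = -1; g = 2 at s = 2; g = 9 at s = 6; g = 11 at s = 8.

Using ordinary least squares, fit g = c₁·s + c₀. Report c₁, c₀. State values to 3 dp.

c₁ = 1.221, c₀ = 1.070

Sums needed: Σs·s = 114, Σs = 12, Σ1 = 5.
Moment sums: Σs·g = 152, Σg = 20.
XᵀX·[c₁, c₀]ᵀ = Xᵀg becomes [[114, 12]; [12, 5]]·[c₁, c₀]ᵀ = [152, 20]ᵀ.
Eliminating c₀: 5·(row 1) − 12·(row 2) gives 426·c₁ = 5·152 − 12·20 = 520, so c₁ = 260/213.
Then c₀ = (20 − 12·(260/213))/5 = 76/71.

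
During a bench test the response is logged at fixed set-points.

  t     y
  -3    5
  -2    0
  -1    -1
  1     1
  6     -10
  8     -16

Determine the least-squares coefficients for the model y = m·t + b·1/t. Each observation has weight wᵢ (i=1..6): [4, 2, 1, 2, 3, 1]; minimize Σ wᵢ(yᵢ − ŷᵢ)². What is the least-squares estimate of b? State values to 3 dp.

b = 3.362

From the data, Σwᵢ·t·t = 219, Σwᵢ·t·1/t = 13, Σwᵢ·1/t·1/t = 2329/576.
And Σwᵢ·t·y = -365, Σwᵢ·1/t·y = -32/3.
AᵀWA·[m, b]ᵀ = AᵀWy becomes [[219, 13]; [13, 2329/576]]·[m, b]ᵀ = [-365, -32/3]ᵀ.
Determinant 219·(2329/576) − 13² = 137569/192.
m = ((-365)·(2329/576) − 13·(-32/3))/(137569/192) = -770213/412707; b = (219·(-32/3) − 13·(-365))/(137569/192) = 462528/137569.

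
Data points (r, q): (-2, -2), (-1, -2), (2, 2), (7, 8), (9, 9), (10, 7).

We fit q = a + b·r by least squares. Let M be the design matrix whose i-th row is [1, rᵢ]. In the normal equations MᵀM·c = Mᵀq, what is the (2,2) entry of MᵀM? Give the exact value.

239

Row 2 ↔ basis r, column 2 ↔ basis r, so (MᵀM)_{2,2} = Σᵢ (r)·(r) = (-2)·(-2) + (-1)·(-1) + (2)·(2) + (7)·(7) + (9)·(9) + (10)·(10) = 239.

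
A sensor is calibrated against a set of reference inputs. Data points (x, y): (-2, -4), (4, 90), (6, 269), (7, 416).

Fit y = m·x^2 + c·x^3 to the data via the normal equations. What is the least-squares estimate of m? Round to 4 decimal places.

With design matrix M, MᵀM = [[3969, 25575]; [25575, 168465]] and Mᵀy = [31492, 206584]ᵀ.
Δ = 3969·168465 − 25575² = 14556960.
m = (31492·168465 − 25575·206584)/14556960 = 33203/22056; c = (3969·206584 − 25575·31492)/14556960 = 1210333/1213080.

m = 1.5054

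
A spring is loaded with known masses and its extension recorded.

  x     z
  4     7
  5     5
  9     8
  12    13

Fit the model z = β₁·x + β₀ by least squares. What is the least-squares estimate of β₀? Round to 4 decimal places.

β₀ = 2.1220

With design matrix M, MᵀM = [[266, 30]; [30, 4]] and Mᵀz = [281, 33]ᵀ.
det = 266·4 − 30² = 164.
β₁ = (281·4 − 30·33)/164 = 67/82; β₀ = (266·33 − 30·281)/164 = 87/41.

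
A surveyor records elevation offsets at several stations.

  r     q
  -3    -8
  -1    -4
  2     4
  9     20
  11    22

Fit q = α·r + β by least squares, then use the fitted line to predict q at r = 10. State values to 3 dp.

Setting ∂/∂α … = 0 gives: 216·α + 18·β = 458;  18·α + 5·β = 34.
(Σr·r = 216, Σr = 18, Σ1 = 5, Σr·q = 458, Σq = 34.)
det = 216·5 − 18² = 756.
α = (458·5 − 18·34)/756 = 839/378; β = (216·34 − 18·458)/756 = -25/21.
At r = 10: q̂ = (839/378)·(10) + (-25/21)·(1) = 3970/189.

q̂ = 21.005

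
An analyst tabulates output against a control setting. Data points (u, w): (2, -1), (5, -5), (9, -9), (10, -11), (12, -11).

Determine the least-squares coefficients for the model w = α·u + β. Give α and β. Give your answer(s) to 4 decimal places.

Setting ∂/∂α … = 0 gives: 354·α + 38·β = -350;  38·α + 5·β = -37.
(Σu·u = 354, Σu = 38, Σ1 = 5, Σu·w = -350, Σw = -37.)
Δ = 354·5 − 38² = 326.
α = ((-350)·5 − 38·(-37))/326 = -172/163; β = (354·(-37) − 38·(-350))/326 = 101/163.

α = -1.0552, β = 0.6196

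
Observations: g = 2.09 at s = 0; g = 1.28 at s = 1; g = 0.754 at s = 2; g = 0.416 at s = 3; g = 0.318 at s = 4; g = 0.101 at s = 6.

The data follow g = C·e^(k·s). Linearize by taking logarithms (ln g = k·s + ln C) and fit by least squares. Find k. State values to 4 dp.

k = -0.4993

With ln gᵢ as the transformed response and sᵢ as the regressor:
Σs = 16.0000, Σ(s)² = 66.0000, Σln g = -3.6137, Σs·ln g = -21.2877.
Equations: 66.0000·k + 16.0000·ln C = -21.2877;  16.0000·k + 6·ln C = -3.6137.
Solving (det = 140.0000): k = -0.49933, ln C = 0.72926.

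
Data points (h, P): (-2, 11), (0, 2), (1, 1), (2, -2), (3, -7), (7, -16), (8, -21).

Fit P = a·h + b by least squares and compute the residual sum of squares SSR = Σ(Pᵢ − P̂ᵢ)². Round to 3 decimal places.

SSR = 9.705

Compute the Gram sums: Σh·h = 131, Σh = 19, Σ1 = 7.
For XᵀP: Σh·P = -326, ΣP = -32.
Normal equations: [[131, 19]; [19, 7]]·[a, b]ᵀ = [-326, -32]ᵀ.
det = 131·7 − 19² = 556.
a = ((-326)·7 − 19·(-32))/556 = -837/278; b = (131·(-32) − 19·(-326))/556 = 1001/278.
Residuals: 383/278, -445/278, 57/139, 117/278, -218/139, 205/139, -143/278; SSR = 1349/139.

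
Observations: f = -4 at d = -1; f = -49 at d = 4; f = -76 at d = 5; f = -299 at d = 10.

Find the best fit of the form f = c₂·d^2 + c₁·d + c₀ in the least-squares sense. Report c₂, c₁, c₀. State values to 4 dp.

The normal system XᵀX·[c₂, c₁, c₀]ᵀ = Xᵀf is [[10882, 1188, 142]; [1188, 142, 18]; [142, 18, 4]]·[c₂, c₁, c₀]ᵀ = [-32588, -3562, -428]ᵀ.
Row-reducing yields c₂ = -89/30, c₁ = -73/610, c₀ = -419/366.

c₂ = -2.9667, c₁ = -0.1197, c₀ = -1.1448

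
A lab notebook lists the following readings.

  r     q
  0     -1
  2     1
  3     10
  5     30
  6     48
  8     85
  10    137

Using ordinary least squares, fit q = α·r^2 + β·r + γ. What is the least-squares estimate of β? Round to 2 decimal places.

With design matrix M, MᵀM = [[16114, 1888, 238]; [1888, 238, 34]; [238, 34, 7]] and Mᵀq = [21712, 2520, 310]ᵀ.
Row-reducing yields α = 41710/28371, β = -3442/4053, γ = -14894/9457.

β = -0.85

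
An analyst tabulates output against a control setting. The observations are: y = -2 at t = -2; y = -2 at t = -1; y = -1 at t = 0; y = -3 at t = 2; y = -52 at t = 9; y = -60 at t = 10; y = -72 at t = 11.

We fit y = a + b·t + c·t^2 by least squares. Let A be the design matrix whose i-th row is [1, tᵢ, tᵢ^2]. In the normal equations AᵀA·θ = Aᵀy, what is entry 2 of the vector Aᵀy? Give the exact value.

-1860

Entry 2 ↔ basis t, so (Aᵀy)_{2} = Σᵢ (t)·yᵢ = (-2)·(-2) + (-1)·(-2) + (0)·(-1) + (2)·(-3) + (9)·(-52) + (10)·(-60) + (11)·(-72) = -1860.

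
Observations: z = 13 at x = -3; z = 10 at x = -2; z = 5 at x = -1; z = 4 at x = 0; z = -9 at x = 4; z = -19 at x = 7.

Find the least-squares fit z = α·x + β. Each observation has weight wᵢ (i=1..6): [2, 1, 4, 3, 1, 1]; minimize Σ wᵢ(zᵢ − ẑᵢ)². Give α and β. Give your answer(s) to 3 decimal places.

α = -3.120, β = 3.073

The normal system AᵀWA·[α, β]ᵀ = AᵀWz is [[91, -1]; [-1, 12]]·[α, β]ᵀ = [-287, 40]ᵀ.
Eliminating β: 12·(row 1) − (-1)·(row 2) gives 1091·α = 12·(-287) − (-1)·40 = -3404, so α = -3404/1091.
Then β = (40 − (-1)·(-3404/1091))/12 = 3353/1091.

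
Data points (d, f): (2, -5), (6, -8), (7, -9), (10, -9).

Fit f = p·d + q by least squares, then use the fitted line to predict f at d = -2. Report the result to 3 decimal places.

Normal-equation sums: Σd·d = 189, Σd = 25, Σ1 = 4.
Moment sums: Σd·f = -211, Σf = -31.
So XᵀX·[p, q]ᵀ = Xᵀf: [[189, 25]; [25, 4]]·[p, q]ᵀ = [-211, -31]ᵀ.
Eliminating q: 4·(row 1) − 25·(row 2) gives 131·p = 4·(-211) − 25·(-31) = -69, so p = -69/131.
Then q = ((-31) − 25·(-69/131))/4 = -584/131.
At d = -2: f̂ = (-69/131)·(-2) + (-584/131)·(1) = -446/131.

f̂ = -3.405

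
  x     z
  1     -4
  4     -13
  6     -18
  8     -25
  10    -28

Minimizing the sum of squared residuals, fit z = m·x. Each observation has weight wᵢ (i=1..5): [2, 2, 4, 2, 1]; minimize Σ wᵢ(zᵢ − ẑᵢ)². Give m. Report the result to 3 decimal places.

m = -3.015

With design matrix M, MᵀWM = [[406]] and MᵀWz = [-1224]ᵀ.
Hence m = -1224 / 406 ≈ -3.01478.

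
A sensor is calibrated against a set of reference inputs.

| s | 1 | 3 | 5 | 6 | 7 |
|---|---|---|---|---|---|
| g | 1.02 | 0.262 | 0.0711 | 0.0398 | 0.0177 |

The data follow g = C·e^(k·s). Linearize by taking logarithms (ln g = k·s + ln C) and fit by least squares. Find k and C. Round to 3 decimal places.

k = -0.665, C = 1.976

With ln gᵢ as the transformed response and sᵢ as the regressor:
Σs = 22.0000, Σ(s)² = 120.0000, Σln g = -11.2214, Σs·ln g = -64.7994.
Equations: 120.0000·k + 22.0000·ln C = -64.7994;  22.0000·k + 5·ln C = -11.2214.
Δ = 120.0000·5 − (22.0000)² = 116.0000; k = (-64.7994·5 − 22.0000·-11.2214)/116.0000 = -0.66489, ln C = (120.0000·-11.2214 − 22.0000·-64.7994)/116.0000 = 0.68125, so C = exp(0.68125) = 1.97635.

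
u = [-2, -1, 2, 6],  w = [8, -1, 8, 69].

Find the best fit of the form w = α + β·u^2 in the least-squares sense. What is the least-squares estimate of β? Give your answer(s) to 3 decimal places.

β = 1.947

Setting ∂/∂α … = 0 gives: 4·α + 45·β = 84;  45·α + 1329·β = 2547.
Δ = 4·1329 − 45² = 3291.
α = (84·1329 − 45·2547)/3291 = -993/1097; β = (4·2547 − 45·84)/3291 = 2136/1097.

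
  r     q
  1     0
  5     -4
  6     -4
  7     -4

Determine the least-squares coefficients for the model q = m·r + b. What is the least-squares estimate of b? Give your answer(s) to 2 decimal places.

Compute the Gram sums: Σr·r = 111, Σr = 19, Σ1 = 4.
For Aᵀq: Σr·q = -72, Σq = -12.
Eliminating b: 4·(row 1) − 19·(row 2) gives 83·m = 4·(-72) − 19·(-12) = -60, so m = -60/83.
Then b = ((-12) − 19·(-60/83))/4 = 36/83.

b = 0.43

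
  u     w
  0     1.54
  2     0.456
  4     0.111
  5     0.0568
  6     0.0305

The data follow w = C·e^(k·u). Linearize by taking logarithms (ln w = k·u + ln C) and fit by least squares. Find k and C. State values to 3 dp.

Let Y = ln w. Fitting Y = k·u + ln C by least squares:
Σu = 17.0000, Σ(u)² = 81.0000, Σln w = -8.9100, Σu·ln w = -45.6447.
Normal system: [[81.0000, 17.0000]; [17.0000, 5]]·[k, ln C]ᵀ = [-45.6447, -8.9100]ᵀ.
Slope k = (n·Σu·ln w − Σu·Σln w)/(n·Σ(u)² − (Σu)²) = (5·-45.6447 − 17.0000·-8.9100)/116.0000 = -0.66167; ln C = (Σln w − k·Σu)/n = 0.46770, so C = exp(0.46770) = 1.59632.

k = -0.662, C = 1.596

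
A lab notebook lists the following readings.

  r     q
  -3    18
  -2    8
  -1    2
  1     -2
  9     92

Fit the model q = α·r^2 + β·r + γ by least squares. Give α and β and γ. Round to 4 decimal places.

α = 1.3956, β = -2.1740, γ = -1.4558

Entries of AᵀA: Σr^2·r^2 = 6660, Σr^2·r = 694, Σr^2 = 96, Σr·r = 96, Σr = 4, Σ1 = 5.
And Σr^2·q = 7646, Σr·q = 754, Σq = 118.
AᵀA·[α, β, γ]ᵀ = Aᵀq becomes [[6660, 694, 96]; [694, 96, 4]; [96, 4, 5]]·[α, β, γ]ᵀ = [7646, 754, 118]ᵀ.
Solving the 3×3 system (Gaussian elimination) gives α = 115245/82579, β = -179527/82579, γ = -17174/11797.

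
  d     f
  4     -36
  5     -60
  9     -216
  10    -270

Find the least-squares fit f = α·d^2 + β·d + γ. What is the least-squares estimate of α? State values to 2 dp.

α = -3.00

Compute the Gram sums: Σd^2·d^2 = 17442, Σd^2·d = 1918, Σd^2 = 222, Σd·d = 222, Σd = 28, Σ1 = 4.
Right-hand side: Σd^2·f = -46572, Σd·f = -5088, Σf = -582.
So AᵀA·[α, β, γ]ᵀ = Aᵀf: [[17442, 1918, 222]; [1918, 222, 28]; [222, 28, 4]]·[α, β, γ]ᵀ = [-46572, -5088, -582]ᵀ.
Solving the 3×3 system (Gaussian elimination) gives α = -3, β = 3, γ = 0.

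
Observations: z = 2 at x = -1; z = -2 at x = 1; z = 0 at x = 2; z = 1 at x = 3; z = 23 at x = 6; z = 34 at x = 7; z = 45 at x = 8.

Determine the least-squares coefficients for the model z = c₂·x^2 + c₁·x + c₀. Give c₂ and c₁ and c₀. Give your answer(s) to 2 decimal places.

c₂ = 0.96, c₁ = -1.85, c₀ = -0.92

Forming MᵀM = [[7892, 1106, 164]; [1106, 164, 26]; [164, 26, 7]] and Mᵀz = [5383, 735, 103]ᵀ gives MᵀM·[c₂, c₁, c₀]ᵀ = Mᵀz.
Row-reducing yields c₂ = 88013/91698, c₁ = -169259/91698, c₀ = -452/493.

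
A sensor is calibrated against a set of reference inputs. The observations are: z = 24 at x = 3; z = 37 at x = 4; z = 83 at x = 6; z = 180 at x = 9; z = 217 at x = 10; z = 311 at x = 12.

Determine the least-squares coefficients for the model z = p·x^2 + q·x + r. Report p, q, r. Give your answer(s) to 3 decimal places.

From the data, Σx^2·x^2 = 38930, Σx^2·x = 3764, Σx^2 = 386, Σx·x = 386, Σx = 44, Σ1 = 6.
For Aᵀz: Σx^2·z = 84860, Σx·z = 8240, Σz = 852.
So AᵀA·[p, q, r]ᵀ = Aᵀz: [[38930, 3764, 386]; [3764, 386, 44]; [386, 44, 6]]·[p, q, r]ᵀ = [84860, 8240, 852]ᵀ.
Solving the 3×3 system (Gaussian elimination) gives p = 1096/543, q = 4636/2715, r = -338/905.

p = 2.018, q = 1.708, r = -0.373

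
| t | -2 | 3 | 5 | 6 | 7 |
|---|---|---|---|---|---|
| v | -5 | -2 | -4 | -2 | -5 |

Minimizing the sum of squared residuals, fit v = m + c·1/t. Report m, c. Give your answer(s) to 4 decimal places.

Normal-equation sums: Σ1 = 5, Σ1/t = 12/35, Σ1/t·1/t = 9907/22050.
For Xᵀv: Σv = -18, Σ1/t·v = -1/70.
Eliminating c: (9907/22050)·(row 1) − (12/35)·(row 2) gives (46943/22050)·m = (9907/22050)·(-18) − (12/35)·(-1/70) = -9901/1225, so m = -178218/46943.
Then c = ((-1/70) − (12/35)·(-178218/46943))/(9907/22050) = 134505/46943.

m = -3.7965, c = 2.8653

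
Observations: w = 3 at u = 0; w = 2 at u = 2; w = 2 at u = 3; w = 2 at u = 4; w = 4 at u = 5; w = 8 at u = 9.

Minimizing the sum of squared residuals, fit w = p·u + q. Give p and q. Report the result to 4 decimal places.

Sums needed: Σu·u = 135, Σu = 23, Σ1 = 6.
Right-hand side: Σu·w = 110, Σw = 21.
Normal equations: [[135, 23]; [23, 6]]·[p, q]ᵀ = [110, 21]ᵀ.
Determinant 135·6 − 23² = 281.
p = (110·6 − 23·21)/281 = 177/281; q = (135·21 − 23·110)/281 = 305/281.

p = 0.6299, q = 1.0854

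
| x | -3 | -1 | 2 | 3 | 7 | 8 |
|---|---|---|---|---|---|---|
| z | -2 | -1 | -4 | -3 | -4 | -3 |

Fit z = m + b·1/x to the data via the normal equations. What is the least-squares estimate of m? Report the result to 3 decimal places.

m = -2.909

The normal system MᵀM·[m, b]ᵀ = Mᵀz is [[6, -13/56]; [-13/56, 42569/28224]]·[m, b]ᵀ = [-17, -383/168]ᵀ.
Eliminating b: (42569/28224)·(row 1) − (-13/56)·(row 2) gives (84631/9408)·m = (42569/28224)·(-17) − (-13/56)·(-383/168) = -369305/14112, so m = -738610/253893.
Then b = ((-383/168) − (-13/56)·(-738610/253893))/(42569/28224) = -165816/84631.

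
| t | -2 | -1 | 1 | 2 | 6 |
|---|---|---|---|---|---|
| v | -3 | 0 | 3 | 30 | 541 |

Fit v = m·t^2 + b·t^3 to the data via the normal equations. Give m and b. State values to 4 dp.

m = 3.2111, b = 1.9697

Normal-equation sums: Σt^2·t^2 = 1330, Σt^2·t^3 = 7776, Σt^3·t^3 = 46786.
Right-hand side: Σt^2·v = 19587, Σt^3·v = 117123.
MᵀM·[m, b]ᵀ = Mᵀv becomes [[1330, 7776]; [7776, 46786]]·[m, b]ᵀ = [19587, 117123]ᵀ.
Δ = 1330·46786 − 7776² = 1759204.
m = (19587·46786 − 7776·117123)/1759204 = 2824467/879602; b = (1330·117123 − 7776·19587)/1759204 = 1732539/879602.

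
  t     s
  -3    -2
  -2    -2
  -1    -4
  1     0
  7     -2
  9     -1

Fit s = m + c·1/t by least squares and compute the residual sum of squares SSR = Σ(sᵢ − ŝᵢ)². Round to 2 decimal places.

SSR = 1.26

Forming MᵀM = [[6, -73/126]; [-73/126, 38005/15876]] and Mᵀs = [-11, 332/63]ᵀ gives MᵀM·[m, c]ᵀ = Mᵀs.
Eliminating c: (38005/15876)·(row 1) − (-73/126)·(row 2) gives (222701/15876)·m = (38005/15876)·(-11) − (-73/126)·(332/63) = -369583/15876, so m = -369583/222701.
Then c = ((332/63) − (-73/126)·(-369583/222701))/(38005/15876) = 400806/222701.
Residuals: 57783/222701, 124584/222701, -120415/222701, -31223/222701, -133077/222701, 102348/222701; SSR = 280732/222701.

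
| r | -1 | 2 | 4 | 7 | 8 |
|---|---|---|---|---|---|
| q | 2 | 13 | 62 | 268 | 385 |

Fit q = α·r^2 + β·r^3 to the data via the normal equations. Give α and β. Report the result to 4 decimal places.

α = 1.7782, β = 0.5289

The normal equations are: 6770·α + 50630·β = 38818;  50630·α + 383954·β = 293114.
(Σr^2·r^2 = 6770, Σr^2·r^3 = 50630, Σr^3·r^3 = 383954, Σr^2·q = 38818, Σr^3·q = 293114.)
Eliminating β: 383954·(row 1) − 50630·(row 2) gives 35971680·α = 383954·38818 − 50630·293114 = 63964552, so α = 7995569/4496460.
Then β = (293114 − 50630·(7995569/4496460))/383954 = 475661/899292.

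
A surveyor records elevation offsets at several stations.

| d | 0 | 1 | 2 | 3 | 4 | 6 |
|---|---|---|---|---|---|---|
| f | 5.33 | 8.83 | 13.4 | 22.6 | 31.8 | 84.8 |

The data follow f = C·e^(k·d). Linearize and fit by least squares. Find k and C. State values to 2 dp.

k = 0.46, C = 5.45

Let Y = ln f. Fitting Y = k·d + ln C by least squares:
Σd = 16.0000, Σ(d)² = 66.0000, Σln f = 17.4645, Σd·ln f = 57.2022.
Equations: 66.0000·k + 16.0000·ln C = 57.2022;  16.0000·k + 6·ln C = 17.4645.
Slope k = (n·Σd·ln f − Σd·Σln f)/(n·Σ(d)² − (Σd)²) = (6·57.2022 − 16.0000·17.4645)/140.0000 = 0.45558; ln C = (Σln f − k·Σd)/n = 1.69586, so C = exp(1.69586) = 5.45135.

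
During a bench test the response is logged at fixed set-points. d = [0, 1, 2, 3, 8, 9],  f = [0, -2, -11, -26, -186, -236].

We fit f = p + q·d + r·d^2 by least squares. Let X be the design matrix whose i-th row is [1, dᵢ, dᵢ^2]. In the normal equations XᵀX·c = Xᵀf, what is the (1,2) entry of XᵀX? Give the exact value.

Row 1 ↔ basis 1, column 2 ↔ basis d, so (XᵀX)_{1,2} = Σᵢ d = (1)·(0) + (1)·(1) + (1)·(2) + (1)·(3) + (1)·(8) + (1)·(9) = 23.

23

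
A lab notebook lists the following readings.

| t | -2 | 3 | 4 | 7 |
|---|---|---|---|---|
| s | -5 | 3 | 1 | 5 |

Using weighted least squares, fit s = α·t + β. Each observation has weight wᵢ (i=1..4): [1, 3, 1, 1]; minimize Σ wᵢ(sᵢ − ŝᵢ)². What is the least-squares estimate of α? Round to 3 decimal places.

α = 1.095

Normal-equation sums: Σwᵢ·t·t = 96, Σwᵢ·t = 18, Σwᵢ·1 = 6.
Right-hand side: Σwᵢ·t·s = 76, Σwᵢ·s = 10.
So MᵀWM·[α, β]ᵀ = MᵀWs: [[96, 18]; [18, 6]]·[α, β]ᵀ = [76, 10]ᵀ.
Determinant 96·6 − 18² = 252.
α = (76·6 − 18·10)/252 = 23/21; β = (96·10 − 18·76)/252 = -34/21.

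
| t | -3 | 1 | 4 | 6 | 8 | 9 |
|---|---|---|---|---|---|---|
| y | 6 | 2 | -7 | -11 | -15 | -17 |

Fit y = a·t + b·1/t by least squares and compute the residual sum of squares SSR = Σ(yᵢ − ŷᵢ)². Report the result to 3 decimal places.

AᵀA·[a, b]ᵀ = Aᵀy reads: 207·a + 6·b = -383;  6·a + (6373/5184)·b = -529/72.
Determinant 207·(6373/5184) − 6² = 125843/576.
a = ((-383)·(6373/5184) − 6·(-529/72))/(125843/576) = -2212331/1132587; b = (207·(-529/72) − 6·(-383))/(125843/576) = 447624/125843.
Residuals: 500467/377529, 448889/1132587, -85939/1132587, 48031/377529, 206266/1132587, 23264/125843; SSR = 2269352/1132587.

SSR = 2.004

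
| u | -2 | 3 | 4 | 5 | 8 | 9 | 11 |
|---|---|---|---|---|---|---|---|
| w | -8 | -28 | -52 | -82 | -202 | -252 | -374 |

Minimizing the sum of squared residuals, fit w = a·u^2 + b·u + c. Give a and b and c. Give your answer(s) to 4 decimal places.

Normal-equation sums: Σu^2·u^2 = 26276, Σu^2·u = 2780, Σu^2 = 320, Σu·u = 320, Σu = 38, Σ1 = 7.
Moment sums: Σu^2·w = -81760, Σu·w = -8684, Σw = -998.
Row-reducing yields a = -10985/3702, b = -5593/3702, c = 789/617.

a = -2.9673, b = -1.5108, c = 1.2788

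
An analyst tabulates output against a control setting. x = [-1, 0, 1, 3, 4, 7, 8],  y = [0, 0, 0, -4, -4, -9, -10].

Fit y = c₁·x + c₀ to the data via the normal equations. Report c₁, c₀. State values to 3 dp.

Entries of AᵀA: Σx·x = 140, Σx = 22, Σ1 = 7.
And Σx·y = -171, Σy = -27.
Δ = 140·7 − 22² = 496.
c₁ = ((-171)·7 − 22·(-27))/496 = -603/496; c₀ = (140·(-27) − 22·(-171))/496 = -9/248.

c₁ = -1.216, c₀ = -0.036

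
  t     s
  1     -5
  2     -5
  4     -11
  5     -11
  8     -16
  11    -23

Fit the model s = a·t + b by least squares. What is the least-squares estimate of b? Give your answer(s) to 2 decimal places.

The normal equations are: 231·a + 31·b = -495;  31·a + 6·b = -71.
(Σt·t = 231, Σt = 31, Σ1 = 6, Σt·s = -495, Σs = -71.)
Determinant 231·6 − 31² = 425.
a = ((-495)·6 − 31·(-71))/425 = -769/425; b = (231·(-71) − 31·(-495))/425 = -1056/425.

b = -2.48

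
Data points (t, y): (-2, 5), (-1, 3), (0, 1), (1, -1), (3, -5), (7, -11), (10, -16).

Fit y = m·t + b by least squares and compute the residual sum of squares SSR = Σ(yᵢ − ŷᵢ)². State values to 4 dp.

SSR = 1.1893

Sums needed: Σt·t = 164, Σt = 18, Σ1 = 7.
Moment sums: Σt·y = -266, Σy = -24.
So MᵀM·[m, b]ᵀ = Mᵀy: [[164, 18]; [18, 7]]·[m, b]ᵀ = [-266, -24]ᵀ.
Eliminating b: 7·(row 1) − 18·(row 2) gives 824·m = 7·(-266) − 18·(-24) = -1430, so m = -715/412.
Then b = ((-24) − 18·(-715/412))/7 = 213/206.
Residuals: 51/103, 95/412, -7/206, -123/412, -341/412, 47/412, 33/103; SSR = 245/206.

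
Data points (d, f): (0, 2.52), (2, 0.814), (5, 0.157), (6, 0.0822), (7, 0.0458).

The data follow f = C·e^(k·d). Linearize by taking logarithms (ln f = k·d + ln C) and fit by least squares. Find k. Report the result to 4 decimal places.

k = -0.5701

With ln fᵢ as the transformed response and dᵢ as the regressor:
Σd = 20.0000, Σ(d)² = 114.0000, Σln f = -6.7151, Σd·ln f = -46.2450.
Normal system: [[114.0000, 20.0000]; [20.0000, 5]]·[k, ln C]ᵀ = [-46.2450, -6.7151]ᵀ.
Slope k = (n·Σd·ln f − Σd·Σln f)/(n·Σ(d)² − (Σd)²) = (5·-46.2450 − 20.0000·-6.7151)/170.0000 = -0.57013; ln C = (Σln f − k·Σd)/n = 0.93751.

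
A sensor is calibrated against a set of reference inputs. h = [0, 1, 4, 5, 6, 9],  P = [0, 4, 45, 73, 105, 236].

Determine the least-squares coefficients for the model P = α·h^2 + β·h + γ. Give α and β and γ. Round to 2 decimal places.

α = 2.95, β = -0.33, γ = 0.47

From the data, Σh^2·h^2 = 8739, Σh^2·h = 1135, Σh^2 = 159, Σh·h = 159, Σh = 25, Σ1 = 6.
And Σh^2·P = 25445, Σh·P = 3303, ΣP = 463.
Row-reducing yields α = 4489/1524, β = -1163/3556, γ = 2521/5334.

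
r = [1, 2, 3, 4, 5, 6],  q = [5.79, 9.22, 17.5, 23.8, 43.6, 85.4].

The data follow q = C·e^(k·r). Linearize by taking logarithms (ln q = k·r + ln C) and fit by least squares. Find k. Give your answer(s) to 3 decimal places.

k = 0.526

Linearized form: ln q = k·r + ln C. From the 6 transformed points,
Over the data: Σr = 21.0000, Σ(r)² = 91.0000, Σln q = 18.2318, Σr·ln q = 73.0236.
Normal system: [[91.0000, 21.0000]; [21.0000, 6]]·[k, ln C]ᵀ = [73.0236, 18.2318]ᵀ.
Slope k = (n·Σr·ln q − Σr·Σln q)/(n·Σ(r)² − (Σr)²) = (6·73.0236 − 21.0000·18.2318)/105.0000 = 0.52642; ln C = (Σln q − k·Σr)/n = 1.19617.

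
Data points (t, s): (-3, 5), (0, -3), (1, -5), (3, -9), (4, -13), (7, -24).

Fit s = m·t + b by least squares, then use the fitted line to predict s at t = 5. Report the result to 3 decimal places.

Normal-equation sums: Σt·t = 84, Σt = 12, Σ1 = 6.
Moment sums: Σt·s = -267, Σs = -49.
So AᵀA·[m, b]ᵀ = Aᵀs: [[84, 12]; [12, 6]]·[m, b]ᵀ = [-267, -49]ᵀ.
det = 84·6 − 12² = 360.
m = ((-267)·6 − 12·(-49))/360 = -169/60; b = (84·(-49) − 12·(-267))/360 = -38/15.
At t = 5: ŝ = (-169/60)·(5) + (-38/15)·(1) = -997/60.

ŝ = -16.617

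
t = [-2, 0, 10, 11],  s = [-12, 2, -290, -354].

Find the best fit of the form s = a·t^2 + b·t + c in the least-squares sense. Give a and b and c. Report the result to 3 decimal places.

With design matrix A, AᵀA = [[24657, 2323, 225]; [2323, 225, 19]; [225, 19, 4]] and Aᵀs = [-71882, -6770, -654]ᵀ.
Row-reducing yields a = -134039/43958, b = 52529/43958, c = 51524/21979.

a = -3.049, b = 1.195, c = 2.344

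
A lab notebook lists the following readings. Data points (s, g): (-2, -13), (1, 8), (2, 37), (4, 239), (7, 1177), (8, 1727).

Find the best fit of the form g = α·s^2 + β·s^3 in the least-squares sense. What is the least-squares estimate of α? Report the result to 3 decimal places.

From the data, Σs^2·s^2 = 6786, Σs^2·s^3 = 50600, Σs^3·s^3 = 384018.
Right-hand side: Σs^2·g = 172129, Σs^3·g = 1303639.
Normal equations: [[6786, 50600]; [50600, 384018]]·[α, β]ᵀ = [172129, 1303639]ᵀ.
Eliminating β: 384018·(row 1) − 50600·(row 2) gives 45586148·α = 384018·172129 − 50600·1303639 = 136500922, so α = 68250461/22793074.
Then β = (1303639 − 50600·(68250461/22793074))/384018 = 68383427/22793074.

α = 2.994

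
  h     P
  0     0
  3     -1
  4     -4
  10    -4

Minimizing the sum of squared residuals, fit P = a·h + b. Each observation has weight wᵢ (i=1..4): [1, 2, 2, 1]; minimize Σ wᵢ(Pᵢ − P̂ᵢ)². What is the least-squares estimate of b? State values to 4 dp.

The normal system XᵀWX·[a, b]ᵀ = XᵀWP is [[150, 24]; [24, 6]]·[a, b]ᵀ = [-78, -14]ᵀ.
Eliminating b: 6·(row 1) − 24·(row 2) gives 324·a = 6·(-78) − 24·(-14) = -132, so a = -11/27.
Then b = ((-14) − 24·(-11/27))/6 = -19/27.

b = -0.7037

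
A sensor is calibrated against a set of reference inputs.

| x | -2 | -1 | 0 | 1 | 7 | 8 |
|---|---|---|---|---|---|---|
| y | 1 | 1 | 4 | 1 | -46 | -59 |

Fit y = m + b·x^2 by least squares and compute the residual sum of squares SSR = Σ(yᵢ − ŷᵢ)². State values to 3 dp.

SSR = 8.164

Setting ∂/∂m … = 0 gives: 6·m + 119·b = -98;  119·m + 6515·b = -6024.
Eliminating b: 6515·(row 1) − 119·(row 2) gives 24929·m = 6515·(-98) − 119·(-6024) = 78386, so m = 78386/24929.
Then b = ((-6024) − 119·(78386/24929))/6515 = -24482/24929.
Residuals: 44471/24929, -28975/24929, 21330/24929, -28975/24929, -25502/24929, 17651/24929; SSR = 203524/24929.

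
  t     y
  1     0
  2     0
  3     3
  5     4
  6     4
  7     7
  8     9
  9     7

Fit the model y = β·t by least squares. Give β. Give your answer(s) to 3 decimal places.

With design matrix A, AᵀA = [[269]] and Aᵀy = [237]ᵀ.
β = 237/269 = 0.881041.

β = 0.881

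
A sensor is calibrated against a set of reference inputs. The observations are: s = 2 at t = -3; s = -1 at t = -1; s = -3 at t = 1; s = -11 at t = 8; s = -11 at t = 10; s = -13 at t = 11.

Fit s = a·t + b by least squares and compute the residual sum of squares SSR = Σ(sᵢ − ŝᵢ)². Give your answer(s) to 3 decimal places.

Normal-equation sums: Σt·t = 296, Σt = 26, Σ1 = 6.
For Aᵀs: Σt·s = -349, Σs = -37.
Δ = 296·6 − 26² = 1100.
a = ((-349)·6 − 26·(-37))/1100 = -283/275; b = (296·(-37) − 26·(-349))/1100 = -939/550.
Residuals: 31/50, -177/550, -29/110, -53/50, 549/550, 3/110; SSR = 1473/550.

SSR = 2.678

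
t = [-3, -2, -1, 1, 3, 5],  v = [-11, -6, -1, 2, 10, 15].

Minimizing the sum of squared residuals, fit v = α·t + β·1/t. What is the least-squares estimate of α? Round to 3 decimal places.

α = 3.311

Normal-equation sums: Σt·t = 49, Σt·1/t = 6, Σ1/t·1/t = 2261/900.
Moment sums: Σt·v = 153, Σ1/t·v = 16.
So AᵀA·[α, β]ᵀ = Aᵀv: [[49, 6]; [6, 2261/900]]·[α, β]ᵀ = [153, 16]ᵀ.
Eliminating β: (2261/900)·(row 1) − 6·(row 2) gives (78389/900)·α = (2261/900)·153 − 6·16 = 28837/100, so α = 259533/78389.
Then β = (16 − 6·(259533/78389))/(2261/900) = -120600/78389.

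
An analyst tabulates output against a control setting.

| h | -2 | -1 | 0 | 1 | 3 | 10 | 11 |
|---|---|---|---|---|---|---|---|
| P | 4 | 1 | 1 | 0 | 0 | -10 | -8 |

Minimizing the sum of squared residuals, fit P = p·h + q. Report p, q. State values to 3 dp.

Entries of MᵀM: Σh·h = 236, Σh = 22, Σ1 = 7.
Right-hand side: Σh·P = -197, ΣP = -12.
MᵀM·[p, q]ᵀ = MᵀP becomes [[236, 22]; [22, 7]]·[p, q]ᵀ = [-197, -12]ᵀ.
Δ = 236·7 − 22² = 1168.
p = ((-197)·7 − 22·(-12))/1168 = -1115/1168; q = (236·(-12) − 22·(-197))/1168 = 751/584.

p = -0.955, q = 1.286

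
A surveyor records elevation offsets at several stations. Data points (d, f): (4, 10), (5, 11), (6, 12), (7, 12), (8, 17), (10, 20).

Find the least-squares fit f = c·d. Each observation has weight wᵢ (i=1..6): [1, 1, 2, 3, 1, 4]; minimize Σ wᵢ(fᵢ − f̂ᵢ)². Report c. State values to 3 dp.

Forming MᵀWM = [[724]] and MᵀWf = [1427]ᵀ gives MᵀWM·[c]ᵀ = MᵀWf.
Hence c = 1427 / 724 ≈ 1.97099.

c = 1.971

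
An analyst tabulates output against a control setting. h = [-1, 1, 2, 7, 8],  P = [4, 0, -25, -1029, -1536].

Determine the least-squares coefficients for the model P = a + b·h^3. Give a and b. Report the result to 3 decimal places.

a = 0.992, b = -3.002

Entries of XᵀX: Σ1 = 5, Σh^3 = 863, Σh^3·h^3 = 379859.
And ΣP = -2586, Σh^3·P = -1139583.
So XᵀX·[a, b]ᵀ = XᵀP: [[5, 863]; [863, 379859]]·[a, b]ᵀ = [-2586, -1139583]ᵀ.
Δ = 5·379859 − 863² = 1154526.
a = ((-2586)·379859 − 863·(-1139583))/1154526 = 381585/384842; b = (5·(-1139583) − 863·(-2586))/1154526 = -1155399/384842.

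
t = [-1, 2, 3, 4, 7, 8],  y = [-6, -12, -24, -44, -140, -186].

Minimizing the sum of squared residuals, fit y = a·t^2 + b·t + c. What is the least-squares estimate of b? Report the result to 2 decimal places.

b = 1.61

Forming XᵀX = [[6851, 953, 143]; [953, 143, 23]; [143, 23, 6]] and Xᵀy = [-19738, -2734, -412]ᵀ gives XᵀX·[a, b, c]ᵀ = Xᵀy.
Row-reducing yields a = -5459/1778, b = 409/254, c = -1479/889.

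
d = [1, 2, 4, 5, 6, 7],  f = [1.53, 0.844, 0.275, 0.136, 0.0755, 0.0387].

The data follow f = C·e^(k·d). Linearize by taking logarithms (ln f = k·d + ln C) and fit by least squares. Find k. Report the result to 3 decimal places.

Let Y = ln f. Fitting Y = k·d + ln C by least squares:
Σd = 25.0000, Σ(d)² = 131.0000, Σln f = -8.8660, Σd·ln f = -53.3185.
Equations: 131.0000·k + 25.0000·ln C = -53.3185;  25.0000·k + 6·ln C = -8.8660.
Solving (det = 161.0000): k = -0.61032, ln C = 1.06536.

k = -0.610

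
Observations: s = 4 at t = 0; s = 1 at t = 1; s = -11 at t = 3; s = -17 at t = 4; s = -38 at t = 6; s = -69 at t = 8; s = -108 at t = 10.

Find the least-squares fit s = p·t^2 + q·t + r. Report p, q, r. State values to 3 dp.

Setting ∂/∂p … = 0 gives: 15730·p + 1820·q + 226·r = -16954;  1820·p + 226·q + 32·r = -1960;  226·p + 32·q + 7·r = -238.
Solving the 3×3 system (Gaussian elimination) gives p = -3423/3443, q = -34874/30987, r = 100492/30987.

p = -0.994, q = -1.125, r = 3.243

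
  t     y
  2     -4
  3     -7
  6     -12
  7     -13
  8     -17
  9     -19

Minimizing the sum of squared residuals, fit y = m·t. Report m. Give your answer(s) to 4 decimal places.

m = -2.0535

With design matrix X, XᵀX = [[243]] and Xᵀy = [-499]ᵀ.
Hence m = -499 / 243 ≈ -2.0535.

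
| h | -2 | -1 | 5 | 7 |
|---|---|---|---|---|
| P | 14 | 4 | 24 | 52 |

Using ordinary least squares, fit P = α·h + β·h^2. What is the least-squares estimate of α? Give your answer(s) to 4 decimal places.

Compute the Gram sums: Σh·h = 79, Σh·h^2 = 459, Σh^2·h^2 = 3043.
And Σh·P = 452, Σh^2·P = 3208.
XᵀX·[α, β]ᵀ = XᵀP becomes [[79, 459]; [459, 3043]]·[α, β]ᵀ = [452, 3208]ᵀ.
Determinant 79·3043 − 459² = 29716.
α = (452·3043 − 459·3208)/29716 = -1427/437; β = (79·3208 − 459·452)/29716 = 11491/7429.

α = -3.2654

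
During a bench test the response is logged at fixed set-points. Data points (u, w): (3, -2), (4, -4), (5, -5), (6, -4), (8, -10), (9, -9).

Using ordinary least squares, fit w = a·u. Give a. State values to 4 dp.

a = -1.0043

The normal equations are: 231·a = -232.
Hence a = -232 / 231 ≈ -1.00433.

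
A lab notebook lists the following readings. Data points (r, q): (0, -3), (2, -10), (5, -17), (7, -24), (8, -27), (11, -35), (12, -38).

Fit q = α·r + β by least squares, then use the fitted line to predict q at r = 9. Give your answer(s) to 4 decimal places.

q̂ = -29.4272

XᵀX·[α, β]ᵀ = Xᵀq reads: 407·α + 45·β = -1330;  45·α + 7·β = -154.
(Σr·r = 407, Σr = 45, Σ1 = 7, Σr·q = -1330, Σq = -154.)
det = 407·7 − 45² = 824.
α = ((-1330)·7 − 45·(-154))/824 = -595/206; β = (407·(-154) − 45·(-1330))/824 = -707/206.
At r = 9: q̂ = (-595/206)·(9) + (-707/206)·(1) = -3031/103.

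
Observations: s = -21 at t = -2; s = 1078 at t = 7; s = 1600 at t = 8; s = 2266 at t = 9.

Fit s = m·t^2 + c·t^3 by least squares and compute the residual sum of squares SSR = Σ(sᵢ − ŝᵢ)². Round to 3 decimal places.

Compute the Gram sums: Σt^2·t^2 = 13074, Σt^2·t^3 = 108592, Σt^3·t^3 = 911298.
For Mᵀs: Σt^2·s = 338684, Σt^3·s = 2841036.
So MᵀM·[m, c]ᵀ = Mᵀs: [[13074, 108592]; [108592, 911298]]·[m, c]ᵀ = [338684, 2841036]ᵀ.
det = 13074·911298 − 108592² = 122087588.
m = (338684·911298 − 108592·2841036)/122087588 = 4581090/4360271; c = (13074·2841036 − 108592·338684)/122087588 = 13047562/4360271.
Residuals: -5509555/4360271, 584962/4360271, 2892096/4360271, -2366902/4360271; SSR = 10243359/4360271.

SSR = 2.349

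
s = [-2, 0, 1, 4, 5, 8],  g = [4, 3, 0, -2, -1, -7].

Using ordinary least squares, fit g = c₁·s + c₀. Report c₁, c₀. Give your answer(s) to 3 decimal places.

c₁ = -1.025, c₀ = 2.233

Sums needed: Σs·s = 110, Σs = 16, Σ1 = 6.
Right-hand side: Σs·g = -77, Σg = -3.
XᵀX·[c₁, c₀]ᵀ = Xᵀg becomes [[110, 16]; [16, 6]]·[c₁, c₀]ᵀ = [-77, -3]ᵀ.
Eliminating c₀: 6·(row 1) − 16·(row 2) gives 404·c₁ = 6·(-77) − 16·(-3) = -414, so c₁ = -207/202.
Then c₀ = ((-3) − 16·(-207/202))/6 = 451/202.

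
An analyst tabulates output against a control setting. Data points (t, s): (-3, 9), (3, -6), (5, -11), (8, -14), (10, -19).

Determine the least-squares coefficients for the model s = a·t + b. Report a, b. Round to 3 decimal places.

a = -2.109, b = 1.500

The normal system XᵀX·[a, b]ᵀ = Xᵀs is [[207, 23]; [23, 5]]·[a, b]ᵀ = [-402, -41]ᵀ.
Δ = 207·5 − 23² = 506.
a = ((-402)·5 − 23·(-41))/506 = -97/46; b = (207·(-41) − 23·(-402))/506 = 3/2.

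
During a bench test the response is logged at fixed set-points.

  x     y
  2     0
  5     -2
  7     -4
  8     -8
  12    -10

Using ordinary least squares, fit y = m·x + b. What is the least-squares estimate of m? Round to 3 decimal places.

Sums needed: Σx·x = 286, Σx = 34, Σ1 = 5.
And Σx·y = -222, Σy = -24.
Normal equations: [[286, 34]; [34, 5]]·[m, b]ᵀ = [-222, -24]ᵀ.
Eliminating b: 5·(row 1) − 34·(row 2) gives 274·m = 5·(-222) − 34·(-24) = -294, so m = -147/137.
Then b = ((-24) − 34·(-147/137))/5 = 342/137.

m = -1.073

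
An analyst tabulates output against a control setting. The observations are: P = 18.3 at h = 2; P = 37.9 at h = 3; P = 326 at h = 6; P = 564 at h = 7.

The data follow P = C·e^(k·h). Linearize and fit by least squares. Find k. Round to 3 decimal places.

With ln Pᵢ as the transformed response and hᵢ as the regressor:
XᵀX = [[98.0000, 18.0000]; [18.0000, 4]], rhs = [95.7854, 18.6638]ᵀ  (here Σh = 18.0000, Σ(h)² = 98.0000, Σln P = 18.6638, Σh·ln P = 95.7854).
Solving (det = 68.0000): k = 0.69402, ln C = 1.54287.

k = 0.694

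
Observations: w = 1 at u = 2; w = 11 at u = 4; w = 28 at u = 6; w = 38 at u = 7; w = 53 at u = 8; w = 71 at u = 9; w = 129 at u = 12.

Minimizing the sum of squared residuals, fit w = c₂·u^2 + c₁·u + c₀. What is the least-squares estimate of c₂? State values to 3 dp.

Entries of MᵀM: Σu^2·u^2 = 35362, Σu^2·u = 3600, Σu^2 = 394, Σu·u = 394, Σu = 48, Σ1 = 7.
And Σu^2·w = 30769, Σu·w = 3091, Σw = 331.
So MᵀM·[c₂, c₁, c₀]ᵀ = Mᵀw: [[35362, 3600, 394]; [3600, 394, 48]; [394, 48, 7]]·[c₂, c₁, c₀]ᵀ = [30769, 3091, 331]ᵀ.
Inverting the 3×3 Gram matrix, [c₂, c₁, c₀]ᵀ = [57767/56294, -87235/56294, 4314/28147]ᵀ.

c₂ = 1.026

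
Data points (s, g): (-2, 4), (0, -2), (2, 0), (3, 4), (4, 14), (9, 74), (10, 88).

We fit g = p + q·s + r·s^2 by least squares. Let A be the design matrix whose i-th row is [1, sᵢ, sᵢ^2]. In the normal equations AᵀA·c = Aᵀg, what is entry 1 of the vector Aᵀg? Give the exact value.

182

Entry 1 ↔ basis 1, so (Aᵀg)_{1} = Σᵢ gᵢ = (1)·(4) + (1)·(-2) + (1)·(0) + (1)·(4) + (1)·(14) + (1)·(74) + (1)·(88) = 182.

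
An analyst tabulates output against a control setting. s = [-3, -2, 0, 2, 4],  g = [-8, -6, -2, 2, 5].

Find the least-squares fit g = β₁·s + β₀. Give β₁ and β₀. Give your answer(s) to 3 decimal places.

XᵀX·[β₁, β₀]ᵀ = Xᵀg reads: 33·β₁ + 1·β₀ = 60;  1·β₁ + 5·β₀ = -9.
(Σs·s = 33, Σs = 1, Σ1 = 5, Σs·g = 60, Σg = -9.)
det = 33·5 − 1² = 164.
β₁ = (60·5 − 1·(-9))/164 = 309/164; β₀ = (33·(-9) − 1·60)/164 = -357/164.

β₁ = 1.884, β₀ = -2.177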